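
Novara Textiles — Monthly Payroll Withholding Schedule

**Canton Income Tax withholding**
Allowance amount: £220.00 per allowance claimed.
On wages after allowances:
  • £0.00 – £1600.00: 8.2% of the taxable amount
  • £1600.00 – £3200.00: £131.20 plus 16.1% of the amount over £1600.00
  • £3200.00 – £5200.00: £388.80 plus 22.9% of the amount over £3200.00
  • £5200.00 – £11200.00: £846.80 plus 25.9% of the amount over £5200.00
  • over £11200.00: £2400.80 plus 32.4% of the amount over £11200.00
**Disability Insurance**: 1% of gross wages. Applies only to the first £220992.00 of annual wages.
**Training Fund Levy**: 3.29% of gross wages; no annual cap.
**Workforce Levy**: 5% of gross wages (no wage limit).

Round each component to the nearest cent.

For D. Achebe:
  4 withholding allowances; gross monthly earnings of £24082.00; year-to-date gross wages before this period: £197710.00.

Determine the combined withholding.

Canton Income Tax: taxable = £24082.00 − 4×£220.00 = £23202.00
  £2400.80 + 32.4% × (£23202.00 − £11200.00) = £2400.80 + 32.4% × £12002.00 = £6289.45
Disability Insurance: cap £220992.00 − YTD £197710.00 = £23282.00 subject; 1% × £23282.00 = £232.82
Training Fund Levy: 3.29% × £24082.00 = £792.30
Workforce Levy: 5% × £24082.00 = £1204.10
Total: £6289.45 + £232.82 + £792.30 + £1204.10 = £8518.67

£8518.67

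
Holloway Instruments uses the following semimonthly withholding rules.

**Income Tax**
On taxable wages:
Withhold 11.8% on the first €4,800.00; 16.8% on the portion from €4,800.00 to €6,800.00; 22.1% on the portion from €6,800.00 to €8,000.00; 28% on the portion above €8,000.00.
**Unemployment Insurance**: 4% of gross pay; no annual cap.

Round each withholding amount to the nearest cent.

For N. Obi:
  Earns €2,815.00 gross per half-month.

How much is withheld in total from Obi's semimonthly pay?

€444.77

Income Tax: taxable = €2,815.00
  11.8% × €2,815.00 = €332.17
Unemployment Insurance: 4% × €2,815.00 = €112.60
Total: €332.17 + €112.60 = €444.77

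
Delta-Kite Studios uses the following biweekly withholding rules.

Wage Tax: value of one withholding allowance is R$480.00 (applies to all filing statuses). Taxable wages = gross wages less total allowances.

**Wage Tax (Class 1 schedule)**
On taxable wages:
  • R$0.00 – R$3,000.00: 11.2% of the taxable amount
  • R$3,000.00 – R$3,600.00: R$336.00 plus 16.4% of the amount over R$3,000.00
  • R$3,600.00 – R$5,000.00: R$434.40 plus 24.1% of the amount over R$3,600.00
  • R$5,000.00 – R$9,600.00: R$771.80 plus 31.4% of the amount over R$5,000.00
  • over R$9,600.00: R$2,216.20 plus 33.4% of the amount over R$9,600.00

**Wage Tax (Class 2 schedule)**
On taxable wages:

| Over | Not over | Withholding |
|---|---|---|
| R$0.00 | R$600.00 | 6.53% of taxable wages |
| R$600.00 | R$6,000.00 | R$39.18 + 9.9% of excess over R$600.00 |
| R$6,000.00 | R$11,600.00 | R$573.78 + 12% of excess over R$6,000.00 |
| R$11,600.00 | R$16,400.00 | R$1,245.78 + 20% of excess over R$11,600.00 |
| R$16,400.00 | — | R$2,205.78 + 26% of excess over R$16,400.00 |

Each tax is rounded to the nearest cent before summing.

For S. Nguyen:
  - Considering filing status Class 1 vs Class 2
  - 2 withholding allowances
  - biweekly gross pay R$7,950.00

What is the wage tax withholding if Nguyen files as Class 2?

R$692.58

Wage Tax (Class 2): taxable = R$7,950.00 − 2×R$480.00 = R$6,990.00
  R$573.78 + 12% × (R$6,990.00 − R$6,000.00) = R$573.78 + 12% × R$990.00 = R$692.58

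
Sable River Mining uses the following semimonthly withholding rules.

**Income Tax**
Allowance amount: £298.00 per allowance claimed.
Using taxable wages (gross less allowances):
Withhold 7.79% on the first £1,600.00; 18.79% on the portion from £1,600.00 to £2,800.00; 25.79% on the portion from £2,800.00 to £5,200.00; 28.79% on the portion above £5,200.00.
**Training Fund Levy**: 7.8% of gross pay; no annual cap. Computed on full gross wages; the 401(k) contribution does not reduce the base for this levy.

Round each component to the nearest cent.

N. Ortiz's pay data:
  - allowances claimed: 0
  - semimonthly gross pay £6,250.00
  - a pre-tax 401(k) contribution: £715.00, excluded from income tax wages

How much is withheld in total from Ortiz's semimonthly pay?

Income Tax: taxable = £6,250.00 − £715.00 = £5,535.00
  £969.08 + 28.79% × (£5,535.00 − £5,200.00) = £969.08 + 28.79% × £335.00 = £1,065.53
Training Fund Levy: 7.8% × £6,250.00 = £487.50
Total: £1,065.53 + £487.50 = £1,553.03

£1,553.03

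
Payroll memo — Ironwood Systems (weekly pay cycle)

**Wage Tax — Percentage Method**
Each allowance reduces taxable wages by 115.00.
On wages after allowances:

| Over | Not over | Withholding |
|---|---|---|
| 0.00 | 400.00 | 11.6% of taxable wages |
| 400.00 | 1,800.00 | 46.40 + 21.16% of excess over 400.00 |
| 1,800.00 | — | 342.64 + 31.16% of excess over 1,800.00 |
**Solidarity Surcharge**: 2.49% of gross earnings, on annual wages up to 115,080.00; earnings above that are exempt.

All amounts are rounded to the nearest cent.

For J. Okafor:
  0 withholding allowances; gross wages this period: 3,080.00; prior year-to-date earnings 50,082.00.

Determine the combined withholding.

818.18

Wage Tax: taxable = 3,080.00
  342.64 + 31.16% × (3,080.00 − 1,800.00) = 342.64 + 31.16% × 1,280.00 = 741.49
Solidarity Surcharge: 2.49% × 3,080.00 = 76.69
Total: 741.49 + 76.69 = 818.18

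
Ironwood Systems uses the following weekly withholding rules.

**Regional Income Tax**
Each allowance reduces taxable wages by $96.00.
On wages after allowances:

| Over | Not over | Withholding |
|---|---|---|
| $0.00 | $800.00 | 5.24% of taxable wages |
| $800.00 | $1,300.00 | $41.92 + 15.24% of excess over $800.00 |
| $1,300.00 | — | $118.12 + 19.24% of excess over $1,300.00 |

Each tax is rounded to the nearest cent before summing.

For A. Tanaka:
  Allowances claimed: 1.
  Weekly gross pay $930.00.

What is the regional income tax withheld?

Regional Income Tax: taxable = $930.00 − 1×$96.00 = $834.00
  $41.92 + 15.24% × ($834.00 − $800.00) = $41.92 + 15.24% × $34.00 = $47.10

$47.10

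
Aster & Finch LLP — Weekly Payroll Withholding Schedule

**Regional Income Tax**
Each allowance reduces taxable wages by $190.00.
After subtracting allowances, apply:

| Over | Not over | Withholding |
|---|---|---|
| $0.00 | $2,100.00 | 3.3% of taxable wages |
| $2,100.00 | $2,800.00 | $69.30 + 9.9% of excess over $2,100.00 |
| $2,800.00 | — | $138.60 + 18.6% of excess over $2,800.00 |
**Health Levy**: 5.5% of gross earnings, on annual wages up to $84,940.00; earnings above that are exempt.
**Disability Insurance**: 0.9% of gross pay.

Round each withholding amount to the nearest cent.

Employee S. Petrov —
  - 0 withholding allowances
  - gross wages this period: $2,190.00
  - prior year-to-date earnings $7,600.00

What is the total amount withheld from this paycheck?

Regional Income Tax: taxable = $2,190.00
  $69.30 + 9.9% × ($2,190.00 − $2,100.00) = $69.30 + 9.9% × $90.00 = $78.21
Health Levy: 5.5% × $2,190.00 = $120.45
Disability Insurance: 0.9% × $2,190.00 = $19.71
Total: $78.21 + $120.45 + $19.71 = $218.37

$218.37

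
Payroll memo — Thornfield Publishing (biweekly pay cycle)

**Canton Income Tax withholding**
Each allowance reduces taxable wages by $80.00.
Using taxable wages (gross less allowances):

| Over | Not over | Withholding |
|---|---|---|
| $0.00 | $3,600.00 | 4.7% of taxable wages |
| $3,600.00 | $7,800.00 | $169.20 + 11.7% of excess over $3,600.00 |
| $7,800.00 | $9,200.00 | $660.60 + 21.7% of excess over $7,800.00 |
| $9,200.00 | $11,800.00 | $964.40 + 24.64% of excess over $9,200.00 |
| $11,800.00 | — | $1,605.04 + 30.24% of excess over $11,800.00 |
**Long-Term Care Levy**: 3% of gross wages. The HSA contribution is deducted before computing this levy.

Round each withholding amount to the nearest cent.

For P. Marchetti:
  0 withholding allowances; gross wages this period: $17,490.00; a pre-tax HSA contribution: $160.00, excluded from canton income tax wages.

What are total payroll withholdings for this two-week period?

$3,797.21

Canton Income Tax: taxable = $17,490.00 − $160.00 = $17,330.00
  $1,605.04 + 30.24% × ($17,330.00 − $11,800.00) = $1,605.04 + 30.24% × $5,530.00 = $3,277.31
Long-Term Care Levy: 3% × $17,330.00 = $519.90
Total: $3,277.31 + $519.90 = $3,797.21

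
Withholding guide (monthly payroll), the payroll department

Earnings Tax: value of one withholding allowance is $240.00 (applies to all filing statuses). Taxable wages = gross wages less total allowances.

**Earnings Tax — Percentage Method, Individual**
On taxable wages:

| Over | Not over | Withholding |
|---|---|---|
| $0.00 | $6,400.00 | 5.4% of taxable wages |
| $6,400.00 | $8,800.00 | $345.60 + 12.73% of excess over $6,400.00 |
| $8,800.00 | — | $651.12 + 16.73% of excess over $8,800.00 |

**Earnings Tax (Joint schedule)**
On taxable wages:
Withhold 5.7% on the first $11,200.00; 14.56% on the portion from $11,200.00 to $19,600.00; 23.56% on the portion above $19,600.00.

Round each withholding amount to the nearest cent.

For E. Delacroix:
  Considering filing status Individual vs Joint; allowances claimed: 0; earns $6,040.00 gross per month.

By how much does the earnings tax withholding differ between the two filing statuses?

$18.12

Earnings Tax (Individual): taxable = $6,040.00
  5.4% × $6,040.00 = $326.16
Earnings Tax (Joint): taxable = $6,040.00
  5.7% × $6,040.00 = $344.28
Difference: |$326.16 − $344.28| = $18.12 (higher under Joint)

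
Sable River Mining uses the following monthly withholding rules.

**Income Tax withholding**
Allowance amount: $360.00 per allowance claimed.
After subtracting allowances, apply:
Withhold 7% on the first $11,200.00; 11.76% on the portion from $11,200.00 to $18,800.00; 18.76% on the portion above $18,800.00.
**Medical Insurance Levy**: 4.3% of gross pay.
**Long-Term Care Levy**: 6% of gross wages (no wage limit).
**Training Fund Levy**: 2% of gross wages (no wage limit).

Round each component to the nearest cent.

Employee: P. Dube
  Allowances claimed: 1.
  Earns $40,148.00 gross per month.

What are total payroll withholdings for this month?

$10,553.31

Income Tax: taxable = $40,148.00 − 1×$360.00 = $39,788.00
  $1,677.76 + 18.76% × ($39,788.00 − $18,800.00) = $1,677.76 + 18.76% × $20,988.00 = $5,615.11
Medical Insurance Levy: 4.3% × $40,148.00 = $1,726.36
Long-Term Care Levy: 6% × $40,148.00 = $2,408.88
Training Fund Levy: 2% × $40,148.00 = $802.96
Total: $5,615.11 + $1,726.36 + $2,408.88 + $802.96 = $10,553.31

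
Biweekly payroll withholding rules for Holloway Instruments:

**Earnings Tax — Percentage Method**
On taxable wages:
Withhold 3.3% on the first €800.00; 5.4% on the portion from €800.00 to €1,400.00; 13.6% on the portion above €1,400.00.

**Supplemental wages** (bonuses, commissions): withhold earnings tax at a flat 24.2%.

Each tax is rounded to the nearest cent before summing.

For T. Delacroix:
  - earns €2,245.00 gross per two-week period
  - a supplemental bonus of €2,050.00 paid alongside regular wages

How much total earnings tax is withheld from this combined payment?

Earnings Tax: taxable = €2,245.00
  €58.80 + 13.6% × (€2,245.00 − €1,400.00) = €58.80 + 13.6% × €845.00 = €173.72
Supplemental (24.2% flat on bonus): 24.2% × €2,050.00 = €496.10
Total earnings tax: €173.72 + €496.10 = €669.82

€669.82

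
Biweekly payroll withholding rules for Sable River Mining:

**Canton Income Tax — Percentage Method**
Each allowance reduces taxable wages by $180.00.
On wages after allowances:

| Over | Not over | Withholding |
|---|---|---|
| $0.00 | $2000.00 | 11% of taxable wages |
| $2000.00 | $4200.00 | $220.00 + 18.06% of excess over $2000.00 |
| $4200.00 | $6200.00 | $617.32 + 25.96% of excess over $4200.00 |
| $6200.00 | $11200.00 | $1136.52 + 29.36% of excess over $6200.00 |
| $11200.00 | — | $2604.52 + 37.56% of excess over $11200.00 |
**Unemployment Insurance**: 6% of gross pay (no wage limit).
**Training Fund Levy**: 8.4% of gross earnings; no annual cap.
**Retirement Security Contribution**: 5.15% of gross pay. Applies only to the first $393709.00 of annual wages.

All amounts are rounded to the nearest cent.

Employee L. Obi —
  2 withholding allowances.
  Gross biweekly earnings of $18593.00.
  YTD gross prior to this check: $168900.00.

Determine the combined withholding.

Canton Income Tax: taxable = $18593.00 − 2×$180.00 = $18233.00
  $2604.52 + 37.56% × ($18233.00 − $11200.00) = $2604.52 + 37.56% × $7033.00 = $5246.11
Unemployment Insurance: 6% × $18593.00 = $1115.58
Training Fund Levy: 8.4% × $18593.00 = $1561.81
Retirement Security Contribution: 5.15% × $18593.00 = $957.54
Total: $5246.11 + $1115.58 + $1561.81 + $957.54 = $8881.04

$8881.04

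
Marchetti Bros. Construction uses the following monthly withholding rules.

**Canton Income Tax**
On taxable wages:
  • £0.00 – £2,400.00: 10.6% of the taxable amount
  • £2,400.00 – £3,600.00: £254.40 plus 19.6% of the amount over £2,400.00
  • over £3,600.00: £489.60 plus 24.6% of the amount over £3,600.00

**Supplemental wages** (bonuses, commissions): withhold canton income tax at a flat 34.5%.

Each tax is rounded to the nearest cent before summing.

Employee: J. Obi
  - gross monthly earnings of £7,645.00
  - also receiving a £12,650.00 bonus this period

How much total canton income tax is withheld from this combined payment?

Canton Income Tax: taxable = £7,645.00
  £489.60 + 24.6% × (£7,645.00 − £3,600.00) = £489.60 + 24.6% × £4,045.00 = £1,484.67
Supplemental (34.5% flat on bonus): 34.5% × £12,650.00 = £4,364.25
Total canton income tax: £1,484.67 + £4,364.25 = £5,848.92

£5,848.92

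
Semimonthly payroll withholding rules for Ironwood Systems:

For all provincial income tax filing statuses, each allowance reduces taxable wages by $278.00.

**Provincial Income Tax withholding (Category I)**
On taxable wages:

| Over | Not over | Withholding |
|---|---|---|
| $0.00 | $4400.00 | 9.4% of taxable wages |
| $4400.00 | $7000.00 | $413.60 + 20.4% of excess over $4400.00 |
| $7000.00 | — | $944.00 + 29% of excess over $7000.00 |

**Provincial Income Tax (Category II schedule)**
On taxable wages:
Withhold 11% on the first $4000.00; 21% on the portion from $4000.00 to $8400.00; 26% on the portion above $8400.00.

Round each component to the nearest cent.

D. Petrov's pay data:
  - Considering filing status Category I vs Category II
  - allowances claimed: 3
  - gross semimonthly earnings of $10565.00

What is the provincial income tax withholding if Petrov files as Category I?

Provincial Income Tax (Category I): taxable = $10565.00 − 3×$278.00 = $9731.00
  $944.00 + 29% × ($9731.00 − $7000.00) = $944.00 + 29% × $2731.00 = $1735.99

$1735.99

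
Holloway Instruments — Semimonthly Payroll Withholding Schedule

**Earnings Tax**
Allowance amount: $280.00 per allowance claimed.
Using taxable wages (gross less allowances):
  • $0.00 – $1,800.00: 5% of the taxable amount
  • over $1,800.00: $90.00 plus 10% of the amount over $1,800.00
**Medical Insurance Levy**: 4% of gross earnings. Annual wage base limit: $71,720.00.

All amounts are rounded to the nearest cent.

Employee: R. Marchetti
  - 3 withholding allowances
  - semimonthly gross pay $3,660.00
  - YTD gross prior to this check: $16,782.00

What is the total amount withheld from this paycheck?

$338.40

Earnings Tax: taxable = $3,660.00 − 3×$280.00 = $2,820.00
  $90.00 + 10% × ($2,820.00 − $1,800.00) = $90.00 + 10% × $1,020.00 = $192.00
Medical Insurance Levy: 4% × $3,660.00 = $146.40
Total: $192.00 + $146.40 = $338.40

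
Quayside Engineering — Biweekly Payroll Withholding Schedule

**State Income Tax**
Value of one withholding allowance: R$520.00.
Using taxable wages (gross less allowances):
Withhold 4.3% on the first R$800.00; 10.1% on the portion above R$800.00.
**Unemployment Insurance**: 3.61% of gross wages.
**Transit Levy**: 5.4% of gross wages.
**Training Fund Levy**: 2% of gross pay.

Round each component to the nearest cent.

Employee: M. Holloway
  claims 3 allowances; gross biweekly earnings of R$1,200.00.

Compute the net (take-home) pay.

State Income Tax: taxable = R$1,200.00 − 3×R$520.00 = R$-360.00
  Taxable ≤ 0 → R$0.00
Unemployment Insurance: 3.61% × R$1,200.00 = R$43.32
Transit Levy: 5.4% × R$1,200.00 = R$64.80
Training Fund Levy: 2% × R$1,200.00 = R$24.00
Total withheld: R$0.00 + R$43.32 + R$64.80 + R$24.00 = R$132.12
Net pay: R$1,200.00 − R$132.12 = R$1,067.88

R$1,067.88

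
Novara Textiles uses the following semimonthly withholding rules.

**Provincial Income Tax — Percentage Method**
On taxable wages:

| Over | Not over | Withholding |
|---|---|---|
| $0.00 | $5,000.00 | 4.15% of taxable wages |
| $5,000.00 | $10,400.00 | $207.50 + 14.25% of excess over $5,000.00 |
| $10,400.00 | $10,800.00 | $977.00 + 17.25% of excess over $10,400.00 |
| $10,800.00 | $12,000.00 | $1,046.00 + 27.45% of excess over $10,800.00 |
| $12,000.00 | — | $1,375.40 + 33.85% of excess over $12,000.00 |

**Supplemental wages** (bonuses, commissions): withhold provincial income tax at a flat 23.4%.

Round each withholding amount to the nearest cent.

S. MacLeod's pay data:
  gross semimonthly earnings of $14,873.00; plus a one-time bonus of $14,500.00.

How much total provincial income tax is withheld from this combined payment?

$5,740.91

Provincial Income Tax: taxable = $14,873.00
  $1,375.40 + 33.85% × ($14,873.00 − $12,000.00) = $1,375.40 + 33.85% × $2,873.00 = $2,347.91
Supplemental (23.4% flat on bonus): 23.4% × $14,500.00 = $3,393.00
Total provincial income tax: $2,347.91 + $3,393.00 = $5,740.91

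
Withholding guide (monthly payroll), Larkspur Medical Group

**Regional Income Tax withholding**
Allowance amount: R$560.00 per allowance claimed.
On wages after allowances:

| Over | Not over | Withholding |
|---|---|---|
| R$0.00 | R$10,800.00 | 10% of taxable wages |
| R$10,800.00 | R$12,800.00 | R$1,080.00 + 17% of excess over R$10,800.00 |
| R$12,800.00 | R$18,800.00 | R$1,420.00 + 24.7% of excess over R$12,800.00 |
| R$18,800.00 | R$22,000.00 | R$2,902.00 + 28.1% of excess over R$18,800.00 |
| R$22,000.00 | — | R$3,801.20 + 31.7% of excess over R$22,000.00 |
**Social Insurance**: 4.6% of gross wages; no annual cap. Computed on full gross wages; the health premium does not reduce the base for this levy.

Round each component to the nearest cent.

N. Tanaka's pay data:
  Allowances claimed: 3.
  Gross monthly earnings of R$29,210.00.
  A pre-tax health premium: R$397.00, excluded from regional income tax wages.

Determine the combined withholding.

Regional Income Tax: taxable = R$29,210.00 − R$397.00 − 3×R$560.00 = R$27,133.00
  R$3,801.20 + 31.7% × (R$27,133.00 − R$22,000.00) = R$3,801.20 + 31.7% × R$5,133.00 = R$5,428.36
Social Insurance: 4.6% × R$29,210.00 = R$1,343.66
Total: R$5,428.36 + R$1,343.66 = R$6,772.02

R$6,772.02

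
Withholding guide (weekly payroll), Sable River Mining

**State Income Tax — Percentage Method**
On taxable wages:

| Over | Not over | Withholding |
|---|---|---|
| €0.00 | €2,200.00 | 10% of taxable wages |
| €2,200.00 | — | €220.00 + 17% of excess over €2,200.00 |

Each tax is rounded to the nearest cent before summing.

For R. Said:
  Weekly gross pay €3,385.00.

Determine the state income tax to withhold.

State Income Tax: taxable = €3,385.00
  €220.00 + 17% × (€3,385.00 − €2,200.00) = €220.00 + 17% × €1,185.00 = €421.45

€421.45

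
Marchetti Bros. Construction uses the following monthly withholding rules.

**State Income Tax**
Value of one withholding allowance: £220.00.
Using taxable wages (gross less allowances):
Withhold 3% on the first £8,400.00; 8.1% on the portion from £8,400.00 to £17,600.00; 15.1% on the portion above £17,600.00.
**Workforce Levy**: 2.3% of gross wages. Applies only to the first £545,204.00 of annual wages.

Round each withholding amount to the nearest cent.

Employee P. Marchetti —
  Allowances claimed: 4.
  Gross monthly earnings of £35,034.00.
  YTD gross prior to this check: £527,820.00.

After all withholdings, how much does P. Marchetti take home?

State Income Tax: taxable = £35,034.00 − 4×£220.00 = £34,154.00
  £997.20 + 15.1% × (£34,154.00 − £17,600.00) = £997.20 + 15.1% × £16,554.00 = £3,496.85
Workforce Levy: cap £545,204.00 − YTD £527,820.00 = £17,384.00 subject; 2.3% × £17,384.00 = £399.83
Total withheld: £3,496.85 + £399.83 = £3,896.68
Net pay: £35,034.00 − £3,896.68 = £31,137.32

£31,137.32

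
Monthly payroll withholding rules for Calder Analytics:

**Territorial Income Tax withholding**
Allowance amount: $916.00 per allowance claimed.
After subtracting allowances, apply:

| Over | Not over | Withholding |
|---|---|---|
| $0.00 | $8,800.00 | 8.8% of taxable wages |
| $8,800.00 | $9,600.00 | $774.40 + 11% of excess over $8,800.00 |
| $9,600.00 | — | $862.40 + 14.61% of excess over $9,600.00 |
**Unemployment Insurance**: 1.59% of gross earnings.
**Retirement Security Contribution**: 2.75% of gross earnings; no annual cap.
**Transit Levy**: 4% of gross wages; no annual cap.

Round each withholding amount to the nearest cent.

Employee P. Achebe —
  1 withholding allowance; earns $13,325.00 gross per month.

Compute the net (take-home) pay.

$10,940.90

Territorial Income Tax: taxable = $13,325.00 − 1×$916.00 = $12,409.00
  $862.40 + 14.61% × ($12,409.00 − $9,600.00) = $862.40 + 14.61% × $2,809.00 = $1,272.79
Unemployment Insurance: 1.59% × $13,325.00 = $211.87
Retirement Security Contribution: 2.75% × $13,325.00 = $366.44
Transit Levy: 4% × $13,325.00 = $533.00
Total withheld: $1,272.79 + $211.87 + $366.44 + $533.00 = $2,384.10
Net pay: $13,325.00 − $2,384.10 = $10,940.90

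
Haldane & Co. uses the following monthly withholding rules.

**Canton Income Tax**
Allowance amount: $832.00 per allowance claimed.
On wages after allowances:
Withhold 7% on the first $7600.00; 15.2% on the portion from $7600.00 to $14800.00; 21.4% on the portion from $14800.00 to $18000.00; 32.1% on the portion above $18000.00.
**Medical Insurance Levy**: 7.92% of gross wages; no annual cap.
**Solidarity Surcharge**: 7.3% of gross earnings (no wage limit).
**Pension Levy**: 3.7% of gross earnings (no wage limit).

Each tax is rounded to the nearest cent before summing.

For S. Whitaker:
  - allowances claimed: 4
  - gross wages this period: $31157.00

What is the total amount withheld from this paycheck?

$11361.21

Canton Income Tax: taxable = $31157.00 − 4×$832.00 = $27829.00
  $2311.20 + 32.1% × ($27829.00 − $18000.00) = $2311.20 + 32.1% × $9829.00 = $5466.31
Medical Insurance Levy: 7.92% × $31157.00 = $2467.63
Solidarity Surcharge: 7.3% × $31157.00 = $2274.46
Pension Levy: 3.7% × $31157.00 = $1152.81
Total: $5466.31 + $2467.63 + $2274.46 + $1152.81 = $11361.21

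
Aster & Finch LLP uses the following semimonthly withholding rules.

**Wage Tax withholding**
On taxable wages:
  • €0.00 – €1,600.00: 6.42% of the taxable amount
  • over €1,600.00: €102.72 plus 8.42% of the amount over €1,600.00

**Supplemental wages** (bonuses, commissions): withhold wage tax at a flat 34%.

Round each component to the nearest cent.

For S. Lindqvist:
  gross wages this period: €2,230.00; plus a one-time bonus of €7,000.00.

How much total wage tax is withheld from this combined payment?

Wage Tax: taxable = €2,230.00
  €102.72 + 8.42% × (€2,230.00 − €1,600.00) = €102.72 + 8.42% × €630.00 = €155.77
Supplemental (34% flat on bonus): 34% × €7,000.00 = €2,380.00
Total wage tax: €155.77 + €2,380.00 = €2,535.77

€2,535.77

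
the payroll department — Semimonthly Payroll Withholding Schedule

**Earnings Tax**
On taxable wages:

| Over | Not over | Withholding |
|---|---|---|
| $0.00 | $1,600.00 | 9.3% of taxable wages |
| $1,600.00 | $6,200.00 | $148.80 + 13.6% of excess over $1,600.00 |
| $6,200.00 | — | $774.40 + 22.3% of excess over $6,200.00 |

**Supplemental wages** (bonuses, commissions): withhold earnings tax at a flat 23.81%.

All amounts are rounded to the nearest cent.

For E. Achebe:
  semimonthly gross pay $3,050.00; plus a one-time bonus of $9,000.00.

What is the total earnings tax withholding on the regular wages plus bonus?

Earnings Tax: taxable = $3,050.00
  $148.80 + 13.6% × ($3,050.00 − $1,600.00) = $148.80 + 13.6% × $1,450.00 = $346.00
Supplemental (23.81% flat on bonus): 23.81% × $9,000.00 = $2,142.90
Total earnings tax: $346.00 + $2,142.90 = $2,488.90

$2,488.90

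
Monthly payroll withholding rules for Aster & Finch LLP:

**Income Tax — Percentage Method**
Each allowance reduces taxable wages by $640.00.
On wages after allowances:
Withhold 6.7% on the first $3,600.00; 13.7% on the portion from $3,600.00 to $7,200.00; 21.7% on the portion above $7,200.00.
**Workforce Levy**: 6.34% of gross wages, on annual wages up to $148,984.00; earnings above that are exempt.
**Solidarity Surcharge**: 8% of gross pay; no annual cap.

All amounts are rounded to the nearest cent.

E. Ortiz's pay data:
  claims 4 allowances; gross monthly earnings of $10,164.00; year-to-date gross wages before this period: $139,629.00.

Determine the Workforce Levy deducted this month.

Workforce Levy: cap $148,984.00 − YTD $139,629.00 = $9,355.00 subject; 6.34% × $9,355.00 = $593.11

$593.11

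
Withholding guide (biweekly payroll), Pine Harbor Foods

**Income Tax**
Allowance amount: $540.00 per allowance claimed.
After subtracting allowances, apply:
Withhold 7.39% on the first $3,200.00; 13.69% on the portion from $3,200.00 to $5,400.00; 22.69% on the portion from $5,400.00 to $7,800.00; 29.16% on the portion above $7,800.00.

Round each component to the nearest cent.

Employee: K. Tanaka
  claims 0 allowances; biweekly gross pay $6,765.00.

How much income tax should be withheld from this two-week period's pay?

$847.38

Income Tax: taxable = $6,765.00
  $537.66 + 22.69% × ($6,765.00 − $5,400.00) = $537.66 + 22.69% × $1,365.00 = $847.38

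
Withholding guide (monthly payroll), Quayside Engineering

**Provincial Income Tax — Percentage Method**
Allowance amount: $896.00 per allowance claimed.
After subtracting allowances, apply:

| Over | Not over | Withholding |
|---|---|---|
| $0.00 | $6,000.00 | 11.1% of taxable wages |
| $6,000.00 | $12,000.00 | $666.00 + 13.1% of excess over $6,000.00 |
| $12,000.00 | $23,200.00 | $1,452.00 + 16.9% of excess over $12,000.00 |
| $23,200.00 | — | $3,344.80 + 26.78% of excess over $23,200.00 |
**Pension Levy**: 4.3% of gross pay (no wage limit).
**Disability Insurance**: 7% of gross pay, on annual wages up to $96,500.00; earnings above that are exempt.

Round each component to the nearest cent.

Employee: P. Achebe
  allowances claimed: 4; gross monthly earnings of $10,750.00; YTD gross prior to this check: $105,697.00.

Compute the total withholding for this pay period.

Provincial Income Tax: taxable = $10,750.00 − 4×$896.00 = $7,166.00
  $666.00 + 13.1% × ($7,166.00 − $6,000.00) = $666.00 + 13.1% × $1,166.00 = $818.75
Pension Levy: 4.3% × $10,750.00 = $462.25
Disability Insurance: YTD $105,697.00 ≥ cap $96,500.00 → $0.00
Total: $818.75 + $462.25 + $0.00 = $1,281.00

$1,281.00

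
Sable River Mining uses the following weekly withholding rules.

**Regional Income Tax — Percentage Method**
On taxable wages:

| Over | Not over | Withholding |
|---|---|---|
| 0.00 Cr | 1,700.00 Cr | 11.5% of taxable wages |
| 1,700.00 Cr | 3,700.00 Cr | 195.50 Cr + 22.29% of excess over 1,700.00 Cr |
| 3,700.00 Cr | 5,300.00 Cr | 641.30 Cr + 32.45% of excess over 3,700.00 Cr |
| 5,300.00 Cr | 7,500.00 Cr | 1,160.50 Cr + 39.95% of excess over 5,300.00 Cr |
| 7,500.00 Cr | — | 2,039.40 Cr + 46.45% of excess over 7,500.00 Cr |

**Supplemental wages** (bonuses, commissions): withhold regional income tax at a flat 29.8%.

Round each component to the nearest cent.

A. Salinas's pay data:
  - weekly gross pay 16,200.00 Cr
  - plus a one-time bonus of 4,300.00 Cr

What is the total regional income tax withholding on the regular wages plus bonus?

Regional Income Tax: taxable = 16,200.00 Cr
  2,039.40 Cr + 46.45% × (16,200.00 Cr − 7,500.00 Cr) = 2,039.40 Cr + 46.45% × 8,700.00 Cr = 6,080.55 Cr
Supplemental (29.8% flat on bonus): 29.8% × 4,300.00 Cr = 1,281.40 Cr
Total regional income tax: 6,080.55 Cr + 1,281.40 Cr = 7,361.95 Cr

7,361.95 Cr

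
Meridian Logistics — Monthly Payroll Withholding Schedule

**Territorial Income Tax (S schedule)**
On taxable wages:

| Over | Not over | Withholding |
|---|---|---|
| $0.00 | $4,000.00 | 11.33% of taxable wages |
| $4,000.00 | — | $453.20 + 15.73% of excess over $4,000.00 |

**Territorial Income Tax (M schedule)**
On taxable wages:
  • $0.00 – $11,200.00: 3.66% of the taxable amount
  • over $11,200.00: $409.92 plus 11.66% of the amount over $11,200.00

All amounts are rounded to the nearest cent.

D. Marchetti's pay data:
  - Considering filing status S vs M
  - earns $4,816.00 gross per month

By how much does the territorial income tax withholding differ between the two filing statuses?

Territorial Income Tax (S): taxable = $4,816.00
  $453.20 + 15.73% × ($4,816.00 − $4,000.00) = $453.20 + 15.73% × $816.00 = $581.56
Territorial Income Tax (M): taxable = $4,816.00
  3.66% × $4,816.00 = $176.27
Difference: |$581.56 − $176.27| = $405.29 (higher under S)

$405.29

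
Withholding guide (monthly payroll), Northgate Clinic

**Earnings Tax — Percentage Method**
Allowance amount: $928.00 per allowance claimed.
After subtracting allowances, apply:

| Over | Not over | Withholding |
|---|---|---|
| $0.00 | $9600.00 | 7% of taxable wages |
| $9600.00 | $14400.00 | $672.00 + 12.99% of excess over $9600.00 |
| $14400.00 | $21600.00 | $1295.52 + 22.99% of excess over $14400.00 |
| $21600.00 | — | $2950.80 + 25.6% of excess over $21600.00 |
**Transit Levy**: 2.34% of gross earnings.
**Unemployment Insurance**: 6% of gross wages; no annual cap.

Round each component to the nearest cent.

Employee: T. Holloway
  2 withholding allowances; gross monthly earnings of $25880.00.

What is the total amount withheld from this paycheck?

Earnings Tax: taxable = $25880.00 − 2×$928.00 = $24024.00
  $2950.80 + 25.6% × ($24024.00 − $21600.00) = $2950.80 + 25.6% × $2424.00 = $3571.34
Transit Levy: 2.34% × $25880.00 = $605.59
Unemployment Insurance: 6% × $25880.00 = $1552.80
Total: $3571.34 + $605.59 + $1552.80 = $5729.73

$5729.73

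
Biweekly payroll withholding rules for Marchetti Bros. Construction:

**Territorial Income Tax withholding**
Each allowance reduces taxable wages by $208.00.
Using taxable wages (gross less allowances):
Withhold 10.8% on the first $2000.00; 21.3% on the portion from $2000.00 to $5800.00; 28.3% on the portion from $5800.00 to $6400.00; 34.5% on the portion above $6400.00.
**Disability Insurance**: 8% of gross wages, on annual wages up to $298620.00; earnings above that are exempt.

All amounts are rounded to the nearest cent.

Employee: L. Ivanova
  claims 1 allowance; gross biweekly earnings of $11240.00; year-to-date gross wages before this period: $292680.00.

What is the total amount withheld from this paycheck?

Territorial Income Tax: taxable = $11240.00 − 1×$208.00 = $11032.00
  $1195.20 + 34.5% × ($11032.00 − $6400.00) = $1195.20 + 34.5% × $4632.00 = $2793.24
Disability Insurance: cap $298620.00 − YTD $292680.00 = $5940.00 subject; 8% × $5940.00 = $475.20
Total: $2793.24 + $475.20 = $3268.44

$3268.44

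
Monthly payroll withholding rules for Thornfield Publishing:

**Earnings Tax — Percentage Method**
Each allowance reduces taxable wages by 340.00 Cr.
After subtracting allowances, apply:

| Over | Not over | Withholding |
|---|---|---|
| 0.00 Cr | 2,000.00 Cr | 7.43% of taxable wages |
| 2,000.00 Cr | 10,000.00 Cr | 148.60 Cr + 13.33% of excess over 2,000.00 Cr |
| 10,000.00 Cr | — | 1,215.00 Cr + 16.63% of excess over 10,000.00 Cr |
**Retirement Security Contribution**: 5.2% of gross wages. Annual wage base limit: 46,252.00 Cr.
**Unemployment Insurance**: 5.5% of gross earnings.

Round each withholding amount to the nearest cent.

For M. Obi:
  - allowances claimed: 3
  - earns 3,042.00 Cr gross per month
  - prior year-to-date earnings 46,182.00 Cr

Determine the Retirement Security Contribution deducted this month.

Retirement Security Contribution: cap 46,252.00 Cr − YTD 46,182.00 Cr = 70.00 Cr subject; 5.2% × 70.00 Cr = 3.64 Cr

3.64 Cr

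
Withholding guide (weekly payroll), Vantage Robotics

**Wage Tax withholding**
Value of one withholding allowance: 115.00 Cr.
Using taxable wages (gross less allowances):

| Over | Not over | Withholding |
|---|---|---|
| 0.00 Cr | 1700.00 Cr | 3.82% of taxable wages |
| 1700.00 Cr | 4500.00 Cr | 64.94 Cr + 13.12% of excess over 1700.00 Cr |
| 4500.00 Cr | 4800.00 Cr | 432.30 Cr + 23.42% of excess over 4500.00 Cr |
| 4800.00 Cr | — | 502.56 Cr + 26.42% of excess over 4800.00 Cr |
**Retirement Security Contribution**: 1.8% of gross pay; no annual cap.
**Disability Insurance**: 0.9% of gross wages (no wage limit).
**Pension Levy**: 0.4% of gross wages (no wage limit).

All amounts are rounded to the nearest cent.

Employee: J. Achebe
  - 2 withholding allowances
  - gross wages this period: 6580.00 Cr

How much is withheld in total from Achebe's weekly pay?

Wage Tax: taxable = 6580.00 Cr − 2×115.00 Cr = 6350.00 Cr
  502.56 Cr + 26.42% × (6350.00 Cr − 4800.00 Cr) = 502.56 Cr + 26.42% × 1550.00 Cr = 912.07 Cr
Retirement Security Contribution: 1.8% × 6580.00 Cr = 118.44 Cr
Disability Insurance: 0.9% × 6580.00 Cr = 59.22 Cr
Pension Levy: 0.4% × 6580.00 Cr = 26.32 Cr
Total: 912.07 Cr + 118.44 Cr + 59.22 Cr + 26.32 Cr = 1116.05 Cr

1116.05 Cr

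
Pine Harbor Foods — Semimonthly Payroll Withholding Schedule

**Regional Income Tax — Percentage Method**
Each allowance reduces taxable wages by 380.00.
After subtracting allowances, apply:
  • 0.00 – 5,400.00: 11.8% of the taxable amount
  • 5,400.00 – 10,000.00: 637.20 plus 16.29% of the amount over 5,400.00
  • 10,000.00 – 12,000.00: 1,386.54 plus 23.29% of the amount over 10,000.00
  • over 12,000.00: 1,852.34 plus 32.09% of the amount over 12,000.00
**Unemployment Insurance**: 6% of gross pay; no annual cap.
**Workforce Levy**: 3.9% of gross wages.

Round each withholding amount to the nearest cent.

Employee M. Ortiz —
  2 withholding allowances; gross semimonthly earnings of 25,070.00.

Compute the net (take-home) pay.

16,785.45

Regional Income Tax: taxable = 25,070.00 − 2×380.00 = 24,310.00
  1,852.34 + 32.09% × (24,310.00 − 12,000.00) = 1,852.34 + 32.09% × 12,310.00 = 5,802.62
Unemployment Insurance: 6% × 25,070.00 = 1,504.20
Workforce Levy: 3.9% × 25,070.00 = 977.73
Total withheld: 5,802.62 + 1,504.20 + 977.73 = 8,284.55
Net pay: 25,070.00 − 8,284.55 = 16,785.45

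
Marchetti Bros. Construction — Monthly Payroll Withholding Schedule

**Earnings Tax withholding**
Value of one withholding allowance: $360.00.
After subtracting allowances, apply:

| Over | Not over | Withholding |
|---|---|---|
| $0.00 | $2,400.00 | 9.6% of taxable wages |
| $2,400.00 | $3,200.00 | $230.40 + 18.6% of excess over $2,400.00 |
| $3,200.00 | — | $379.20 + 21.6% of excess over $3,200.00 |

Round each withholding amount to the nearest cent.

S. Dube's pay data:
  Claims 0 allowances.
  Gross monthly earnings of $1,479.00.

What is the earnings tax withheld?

$141.98

Earnings Tax: taxable = $1,479.00
  9.6% × $1,479.00 = $141.98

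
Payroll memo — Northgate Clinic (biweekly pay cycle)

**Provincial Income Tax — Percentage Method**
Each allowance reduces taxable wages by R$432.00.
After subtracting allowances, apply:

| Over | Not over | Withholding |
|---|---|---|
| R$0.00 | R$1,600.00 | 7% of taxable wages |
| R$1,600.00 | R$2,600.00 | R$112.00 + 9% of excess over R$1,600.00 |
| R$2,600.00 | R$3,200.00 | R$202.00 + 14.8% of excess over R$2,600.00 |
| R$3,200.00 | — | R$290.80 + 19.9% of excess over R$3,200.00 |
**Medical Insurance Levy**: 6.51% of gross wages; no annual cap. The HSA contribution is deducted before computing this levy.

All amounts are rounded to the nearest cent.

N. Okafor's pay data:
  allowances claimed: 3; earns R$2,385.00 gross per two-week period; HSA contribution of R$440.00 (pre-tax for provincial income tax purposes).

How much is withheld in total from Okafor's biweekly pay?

Provincial Income Tax: taxable = R$2,385.00 − R$440.00 − 3×R$432.00 = R$649.00
  7% × R$649.00 = R$45.43
Medical Insurance Levy: 6.51% × R$1,945.00 = R$126.62
Total: R$45.43 + R$126.62 = R$172.05

R$172.05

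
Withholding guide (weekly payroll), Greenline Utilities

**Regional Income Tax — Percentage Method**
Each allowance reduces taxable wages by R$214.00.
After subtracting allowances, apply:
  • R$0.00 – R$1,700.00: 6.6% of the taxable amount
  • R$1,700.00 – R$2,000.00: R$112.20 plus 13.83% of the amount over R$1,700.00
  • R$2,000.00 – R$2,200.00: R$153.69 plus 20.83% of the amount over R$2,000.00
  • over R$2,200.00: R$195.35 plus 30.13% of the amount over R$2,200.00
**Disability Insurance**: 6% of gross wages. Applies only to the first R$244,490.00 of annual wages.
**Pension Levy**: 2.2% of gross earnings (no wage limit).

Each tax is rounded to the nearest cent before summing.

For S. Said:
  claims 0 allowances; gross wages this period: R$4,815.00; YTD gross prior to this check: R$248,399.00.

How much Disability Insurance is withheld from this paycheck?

Disability Insurance: YTD R$248,399.00 ≥ cap R$244,490.00 → R$0.00

R$0.00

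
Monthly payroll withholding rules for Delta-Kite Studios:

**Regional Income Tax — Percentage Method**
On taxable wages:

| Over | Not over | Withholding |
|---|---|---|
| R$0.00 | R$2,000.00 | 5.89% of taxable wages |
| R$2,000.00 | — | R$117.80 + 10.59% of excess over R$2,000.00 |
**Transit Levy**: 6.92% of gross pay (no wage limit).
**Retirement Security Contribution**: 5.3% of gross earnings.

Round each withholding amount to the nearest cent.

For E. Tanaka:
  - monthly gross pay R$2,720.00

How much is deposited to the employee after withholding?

Regional Income Tax: taxable = R$2,720.00
  R$117.80 + 10.59% × (R$2,720.00 − R$2,000.00) = R$117.80 + 10.59% × R$720.00 = R$194.05
Transit Levy: 6.92% × R$2,720.00 = R$188.22
Retirement Security Contribution: 5.3% × R$2,720.00 = R$144.16
Total withheld: R$194.05 + R$188.22 + R$144.16 = R$526.43
Net pay: R$2,720.00 − R$526.43 = R$2,193.57

R$2,193.57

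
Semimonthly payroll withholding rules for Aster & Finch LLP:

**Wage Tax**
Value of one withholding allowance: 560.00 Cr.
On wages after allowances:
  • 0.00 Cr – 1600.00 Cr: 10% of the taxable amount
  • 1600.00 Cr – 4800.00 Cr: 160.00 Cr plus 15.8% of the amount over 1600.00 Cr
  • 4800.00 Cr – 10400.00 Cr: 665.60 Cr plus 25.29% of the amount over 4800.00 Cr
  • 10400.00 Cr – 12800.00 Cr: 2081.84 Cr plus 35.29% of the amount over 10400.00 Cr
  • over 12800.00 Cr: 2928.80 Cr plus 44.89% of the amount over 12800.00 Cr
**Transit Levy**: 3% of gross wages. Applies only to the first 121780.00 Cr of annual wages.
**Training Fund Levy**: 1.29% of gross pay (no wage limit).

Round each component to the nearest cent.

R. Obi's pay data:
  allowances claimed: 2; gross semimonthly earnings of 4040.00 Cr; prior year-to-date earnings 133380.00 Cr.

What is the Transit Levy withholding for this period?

0.00 Cr

Transit Levy: YTD 133380.00 Cr ≥ cap 121780.00 Cr → 0.00 Cr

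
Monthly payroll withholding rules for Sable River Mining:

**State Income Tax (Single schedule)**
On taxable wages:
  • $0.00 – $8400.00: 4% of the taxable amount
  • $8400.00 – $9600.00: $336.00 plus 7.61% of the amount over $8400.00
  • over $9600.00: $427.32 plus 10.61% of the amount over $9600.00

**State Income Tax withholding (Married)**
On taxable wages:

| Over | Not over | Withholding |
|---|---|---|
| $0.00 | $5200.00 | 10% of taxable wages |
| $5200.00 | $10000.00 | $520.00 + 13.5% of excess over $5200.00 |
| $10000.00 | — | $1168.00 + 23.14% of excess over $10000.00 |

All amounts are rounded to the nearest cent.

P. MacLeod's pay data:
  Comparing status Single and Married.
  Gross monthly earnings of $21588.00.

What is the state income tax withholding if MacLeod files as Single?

$1699.25

State Income Tax (Single): taxable = $21588.00
  $427.32 + 10.61% × ($21588.00 − $9600.00) = $427.32 + 10.61% × $11988.00 = $1699.25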